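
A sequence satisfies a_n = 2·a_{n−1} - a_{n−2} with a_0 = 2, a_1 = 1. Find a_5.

With companion matrix M = [[2, -1], [1, 0]], [a_n, a_{n−1}]ᵀ = M·[a_{n−1}, a_{n−2}]ᵀ, so [a_5, a_4]ᵀ = M^4·[a_1, a_0]ᵀ.
M^4 = [[5, -4], [4, -3]], giving [a_5, a_4]ᵀ = [[-3], [-2]].

-3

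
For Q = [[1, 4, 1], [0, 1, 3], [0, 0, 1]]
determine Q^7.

Q = I + N where N = [[0, 4, 1], [0, 0, 3], [0, 0, 0]] is strictly upper-triangular, so N^3 = 0.
(I + N)^7 = I + 7·N + 21·N^2 = [[1, 28, 259], [0, 1, 21], [0, 0, 1]].

[[1, 28, 259], [0, 1, 21], [0, 0, 1]]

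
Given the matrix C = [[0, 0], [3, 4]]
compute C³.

[[0, 0], [48, 64]]

C² = [[0, 0], [12, 16]]
C³ = [[0, 0], [48, 64]]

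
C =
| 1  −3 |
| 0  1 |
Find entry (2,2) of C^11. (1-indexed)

C = I + N where N = [[0, −3], [0, 0]] is strictly upper-triangular, so N^2 = 0.
(I + N)^11 = I + 11·N = [[1, −33], [0, 1]].

1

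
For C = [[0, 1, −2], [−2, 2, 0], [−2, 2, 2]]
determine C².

[[2, −2, −4], [−4, 2, 4], [−8, 6, 8]]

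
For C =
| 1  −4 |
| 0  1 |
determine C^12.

C = I + N where N = [[0, −4], [0, 0]] is strictly upper-triangular, so N^2 = 0.
(I + N)^12 = I + 12·N = [[1, −48], [0, 1]].

[[1, −48], [0, 1]]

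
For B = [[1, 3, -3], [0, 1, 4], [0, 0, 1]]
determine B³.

B = I + N where N = [[0, 3, -3], [0, 0, 4], [0, 0, 0]] is strictly upper-triangular, so N³ = 0.
(I + N)³ = I + 3·N + 3·N² = [[1, 9, 27], [0, 1, 12], [0, 0, 1]].

[[1, 9, 27], [0, 1, 12], [0, 0, 1]]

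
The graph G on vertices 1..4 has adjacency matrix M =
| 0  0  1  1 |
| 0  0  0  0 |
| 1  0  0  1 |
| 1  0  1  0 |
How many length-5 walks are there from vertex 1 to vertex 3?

11

The number of length-5 walks from vertex 1 to vertex 3 is entry (1,3) of M⁵, where M is the adjacency matrix.
M² = [[2, 0, 1, 1], [0, 0, 0, 0], [1, 0, 2, 1], [1, 0, 1, 2]]
M³ = [[2, 0, 3, 3], [0, 0, 0, 0], [3, 0, 2, 3], [3, 0, 3, 2]]
M⁴ = [[6, 0, 5, 5], [0, 0, 0, 0], [5, 0, 6, 5], [5, 0, 5, 6]]
M⁵ = [[10, 0, 11, 11], [0, 0, 0, 0], [11, 0, 10, 11], [11, 0, 11, 10]]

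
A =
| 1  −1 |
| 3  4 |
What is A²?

[[−2, −5], [15, 13]]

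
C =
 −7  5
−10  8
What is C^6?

[[−601, 665], [−1330, 1394]]

tr C = 1 and det C = −6, so the characteristic polynomial is λ² − (1)λ + (−6) with roots −2 and 3.
Eigenvectors give P = [[−1, 1], [−1, 2]] with P⁻¹ = [[−2, 1], [−1, 1]], and C = P·diag(−2, 3)·P⁻¹.
Then C^6 = P·diag(64, 729)·P⁻¹ = [[−64, 729], [−64, 1458]] · [[−2, 1], [−1, 1]] = [[−601, 665], [−1330, 1394]].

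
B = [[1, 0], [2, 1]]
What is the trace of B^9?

2

B = I + N where N = [[0, 0], [2, 0]] is strictly lower-triangular, so N^2 = 0.
(I + N)^9 = I + 9·N = [[1, 0], [18, 1]].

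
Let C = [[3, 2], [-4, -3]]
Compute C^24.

[[1, 0], [0, 1]]

C² = I (check: tr C = 0 and det C = -1), so C^24 = I since 24 is even.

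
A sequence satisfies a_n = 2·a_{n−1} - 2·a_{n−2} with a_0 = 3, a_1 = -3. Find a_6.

With companion matrix T = [[2, -2], [1, 0]], [a_n, a_{n−1}]ᵀ = T·[a_{n−1}, a_{n−2}]ᵀ, so [a_6, a_5]ᵀ = T^5·[a_1, a_0]ᵀ.
T^5 = [[-8, 8], [-4, 0]], giving [a_6, a_5]ᵀ = [[48], [12]].

48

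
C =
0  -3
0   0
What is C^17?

C is strictly triangular, hence nilpotent: C^2 = 0, so C^17 = 0.

[[0, 0], [0, 0]]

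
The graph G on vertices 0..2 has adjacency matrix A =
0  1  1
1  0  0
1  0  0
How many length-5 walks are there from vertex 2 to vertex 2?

0

The number of length-5 walks from vertex 2 to vertex 2 is entry (2,2) of A^5, where A is the adjacency matrix.
A^2 = [[2, 0, 0], [0, 1, 1], [0, 1, 1]]
A^3 = [[0, 2, 2], [2, 0, 0], [2, 0, 0]]
A^4 = [[4, 0, 0], [0, 2, 2], [0, 2, 2]]
A^5 = [[0, 4, 4], [4, 0, 0], [4, 0, 0]]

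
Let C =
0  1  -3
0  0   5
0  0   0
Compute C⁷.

C is strictly triangular, hence nilpotent: C³ = 0, so C⁷ = 0.

[[0, 0, 0], [0, 0, 0], [0, 0, 0]]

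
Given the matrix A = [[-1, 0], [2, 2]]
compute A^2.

[[1, 0], [2, 4]]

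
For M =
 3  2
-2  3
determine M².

[[5, 12], [-12, 5]]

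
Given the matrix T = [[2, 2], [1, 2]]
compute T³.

T² = [[6, 8], [4, 6]]
T³ = [[20, 28], [14, 20]]

[[20, 28], [14, 20]]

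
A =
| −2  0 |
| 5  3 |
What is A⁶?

[[64, 0], [665, 729]]

tr A = 1 and det A = −6, so the characteristic polynomial is λ² − (1)λ + (−6) with roots 3 and −2.
Eigenvectors give P = [[0, −1], [1, 1]] with P⁻¹ = [[1, 1], [−1, 0]], and A = P·diag(3, −2)·P⁻¹.
Then A⁶ = P·diag(729, 64)·P⁻¹ = [[0, −64], [729, 64]] · [[1, 1], [−1, 0]] = [[64, 0], [665, 729]].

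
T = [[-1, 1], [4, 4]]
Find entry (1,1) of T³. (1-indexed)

T² = [[5, 3], [12, 20]]
T³ = [[7, 17], [68, 92]]

7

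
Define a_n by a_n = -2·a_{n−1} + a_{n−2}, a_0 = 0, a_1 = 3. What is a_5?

With companion matrix T = [[-2, 1], [1, 0]], [a_n, a_{n−1}]ᵀ = T·[a_{n−1}, a_{n−2}]ᵀ, so [a_5, a_4]ᵀ = T⁴·[a_1, a_0]ᵀ.
T⁴ = [[29, -12], [-12, 5]], giving [a_5, a_4]ᵀ = [[87], [-36]].

87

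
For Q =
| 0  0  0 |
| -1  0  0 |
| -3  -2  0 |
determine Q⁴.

[[0, 0, 0], [0, 0, 0], [0, 0, 0]]

Q is strictly triangular, hence nilpotent: Q³ = 0, so Q⁴ = 0.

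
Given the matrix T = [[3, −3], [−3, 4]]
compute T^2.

[[18, −21], [−21, 25]]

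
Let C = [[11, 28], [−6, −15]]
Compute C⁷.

[[13115, 30604], [−6558, −15303]]

tr C = −4 and det C = 3, so the characteristic polynomial is λ² − (−4)λ + (3) with roots −3 and −1.
Eigenvectors give P = [[−2, 7], [1, −3]] with P⁻¹ = [[3, 7], [1, 2]], and C = P·diag(−3, −1)·P⁻¹.
Then C⁷ = P·diag(−2187, −1)·P⁻¹ = [[4374, −7], [−2187, 3]] · [[3, 7], [1, 2]] = [[13115, 30604], [−6558, −15303]].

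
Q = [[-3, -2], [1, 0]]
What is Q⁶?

[[127, 126], [-63, -62]]

tr Q = -3 and det Q = 2, so the characteristic polynomial is λ² − (-3)λ + (2) with roots -2 and -1.
Eigenvectors give P = [[-2, -1], [1, 1]] with P⁻¹ = [[-1, -1], [1, 2]], and Q = P·diag(-2, -1)·P⁻¹.
Then Q⁶ = P·diag(64, 1)·P⁻¹ = [[-128, -1], [64, 1]] · [[-1, -1], [1, 2]] = [[127, 126], [-63, -62]].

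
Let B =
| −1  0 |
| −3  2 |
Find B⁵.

tr B = 1 and det B = −2, so the characteristic polynomial is λ² − (1)λ + (−2) with roots −1 and 2.
Eigenvectors give P = [[1, 0], [1, −1]] with P⁻¹ = [[1, 0], [1, −1]], and B = P·diag(−1, 2)·P⁻¹.
Then B⁵ = P·diag(−1, 32)·P⁻¹ = [[−1, 0], [−1, −32]] · [[1, 0], [1, −1]] = [[−1, 0], [−33, 32]].

[[−1, 0], [−33, 32]]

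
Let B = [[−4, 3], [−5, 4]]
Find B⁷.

[[−4, 3], [−5, 4]]

B² = I (check: tr B = 0 and det B = −1), so B⁷ = B since 7 is odd.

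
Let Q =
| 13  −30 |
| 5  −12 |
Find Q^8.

[[19171, −37830], [6305, −12354]]

tr Q = 1 and det Q = −6, so the characteristic polynomial is λ² − (1)λ + (−6) with roots 3 and −2.
Eigenvectors give P = [[3, −2], [1, −1]] with P⁻¹ = [[1, −2], [1, −3]], and Q = P·diag(3, −2)·P⁻¹.
Then Q^8 = P·diag(6561, 256)·P⁻¹ = [[19683, −512], [6561, −256]] · [[1, −2], [1, −3]] = [[19171, −37830], [6305, −12354]].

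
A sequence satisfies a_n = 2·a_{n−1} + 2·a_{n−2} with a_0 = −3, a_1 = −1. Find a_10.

−21376

With companion matrix T = [[2, 2], [1, 0]], [a_n, a_{n−1}]ᵀ = T·[a_{n−1}, a_{n−2}]ᵀ, so [a_10, a_9]ᵀ = T⁹·[a_1, a_0]ᵀ.
T⁹ = [[6688, 4896], [2448, 1792]], giving [a_10, a_9]ᵀ = [[−21376], [−7824]].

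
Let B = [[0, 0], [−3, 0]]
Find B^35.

B is strictly triangular, hence nilpotent: B^2 = 0, so B^35 = 0.

[[0, 0], [0, 0]]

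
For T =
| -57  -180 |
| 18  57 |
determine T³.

[[-513, -1620], [162, 513]]

tr T = 0 and det T = -9, so the characteristic polynomial is λ² − (0)λ + (-9) with roots 3 and -3.
Eigenvectors give P = [[-3, 10], [1, -3]] with P⁻¹ = [[3, 10], [1, 3]], and T = P·diag(3, -3)·P⁻¹.
Then T³ = P·diag(27, -27)·P⁻¹ = [[-81, -270], [27, 81]] · [[3, 10], [1, 3]] = [[-513, -1620], [162, 513]].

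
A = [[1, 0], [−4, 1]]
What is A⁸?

[[1, 0], [−32, 1]]

A = I + N where N = [[0, 0], [−4, 0]] is strictly lower-triangular, so N² = 0.
(I + N)⁸ = I + 8·N = [[1, 0], [−32, 1]].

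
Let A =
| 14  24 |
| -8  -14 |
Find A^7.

[[896, 1536], [-512, -896]]

tr A = 0 and det A = -4, so the characteristic polynomial is λ² − (0)λ + (-4) with roots -2 and 2.
Eigenvectors give P = [[-3, -2], [2, 1]] with P⁻¹ = [[1, 2], [-2, -3]], and A = P·diag(-2, 2)·P⁻¹.
Then A^7 = P·diag(-128, 128)·P⁻¹ = [[384, -256], [-256, 128]] · [[1, 2], [-2, -3]] = [[896, 1536], [-512, -896]].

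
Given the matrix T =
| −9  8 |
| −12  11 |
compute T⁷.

tr T = 2 and det T = −3, so the characteristic polynomial is λ² − (2)λ + (−3) with roots 3 and −1.
Eigenvectors give P = [[−2, 1], [−3, 1]] with P⁻¹ = [[1, −1], [3, −2]], and T = P·diag(3, −1)·P⁻¹.
Then T⁷ = P·diag(2187, −1)·P⁻¹ = [[−4374, −1], [−6561, −1]] · [[1, −1], [3, −2]] = [[−4377, 4376], [−6564, 6563]].

[[−4377, 4376], [−6564, 6563]]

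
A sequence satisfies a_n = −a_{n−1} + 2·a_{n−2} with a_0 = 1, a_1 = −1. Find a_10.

With companion matrix T = [[−1, 2], [1, 0]], [a_n, a_{n−1}]ᵀ = T·[a_{n−1}, a_{n−2}]ᵀ, so [a_10, a_9]ᵀ = T^9·[a_1, a_0]ᵀ.
T^9 = [[−341, 342], [171, −170]], giving [a_10, a_9]ᵀ = [[683], [−341]].

683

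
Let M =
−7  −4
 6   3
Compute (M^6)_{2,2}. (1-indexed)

tr M = −4 and det M = 3, so the characteristic polynomial is λ² − (−4)λ + (3) with roots −3 and −1.
Eigenvectors give P = [[−1, −2], [1, 3]] with P⁻¹ = [[−3, −2], [1, 1]], and M = P·diag(−3, −1)·P⁻¹.
Then M^6 = P·diag(729, 1)·P⁻¹ = [[−729, −2], [729, 3]] · [[−3, −2], [1, 1]] = [[2185, 1456], [−2184, −1455]].

−1455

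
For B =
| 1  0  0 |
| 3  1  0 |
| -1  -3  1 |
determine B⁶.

[[1, 0, 0], [18, 1, 0], [-141, -18, 1]]

B = I + N where N = [[0, 0, 0], [3, 0, 0], [-1, -3, 0]] is strictly lower-triangular, so N³ = 0.
(I + N)⁶ = I + 6·N + 15·N² = [[1, 0, 0], [18, 1, 0], [-141, -18, 1]].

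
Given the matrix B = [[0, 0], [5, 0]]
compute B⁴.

[[0, 0], [0, 0]]

B is strictly triangular, hence nilpotent: B² = 0, so B⁴ = 0.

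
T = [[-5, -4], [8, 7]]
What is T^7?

tr T = 2 and det T = -3, so the characteristic polynomial is λ² − (2)λ + (-3) with roots -1 and 3.
Eigenvectors give P = [[-1, 1], [1, -2]] with P⁻¹ = [[-2, -1], [-1, -1]], and T = P·diag(-1, 3)·P⁻¹.
Then T^7 = P·diag(-1, 2187)·P⁻¹ = [[1, 2187], [-1, -4374]] · [[-2, -1], [-1, -1]] = [[-2189, -2188], [4376, 4375]].

[[-2189, -2188], [4376, 4375]]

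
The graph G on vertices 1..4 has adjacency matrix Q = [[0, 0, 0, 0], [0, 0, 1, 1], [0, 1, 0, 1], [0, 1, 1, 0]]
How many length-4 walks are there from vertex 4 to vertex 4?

The number of length-4 walks from vertex 4 to vertex 4 is entry (4,4) of Q⁴, where Q is the adjacency matrix.
Q² = [[0, 0, 0, 0], [0, 2, 1, 1], [0, 1, 2, 1], [0, 1, 1, 2]]
Q³ = [[0, 0, 0, 0], [0, 2, 3, 3], [0, 3, 2, 3], [0, 3, 3, 2]]
Q⁴ = [[0, 0, 0, 0], [0, 6, 5, 5], [0, 5, 6, 5], [0, 5, 5, 6]]

6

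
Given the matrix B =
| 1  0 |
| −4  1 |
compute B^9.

[[1, 0], [−36, 1]]

B = I + N where N = [[0, 0], [−4, 0]] is strictly lower-triangular, so N^2 = 0.
(I + N)^9 = I + 9·N = [[1, 0], [−36, 1]].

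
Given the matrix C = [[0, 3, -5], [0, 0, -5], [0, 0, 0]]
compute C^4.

C is strictly triangular, hence nilpotent: C^3 = 0, so C^4 = 0.

[[0, 0, 0], [0, 0, 0], [0, 0, 0]]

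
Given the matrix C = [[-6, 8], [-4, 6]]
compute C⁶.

[[64, 0], [0, 64]]

tr C = 0 and det C = -4, so the characteristic polynomial is λ² − (0)λ + (-4) with roots 2 and -2.
Eigenvectors give P = [[1, -2], [1, -1]] with P⁻¹ = [[-1, 2], [-1, 1]], and C = P·diag(2, -2)·P⁻¹.
Then C⁶ = P·diag(64, 64)·P⁻¹ = [[64, -128], [64, -64]] · [[-1, 2], [-1, 1]] = [[64, 0], [0, 64]].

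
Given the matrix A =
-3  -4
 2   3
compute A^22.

[[1, 0], [0, 1]]

A² = I (check: tr A = 0 and det A = -1), so A^22 = I since 22 is even.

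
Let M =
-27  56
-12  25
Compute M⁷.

[[-15315, 30632], [-6564, 13129]]

tr M = -2 and det M = -3, so the characteristic polynomial is λ² − (-2)λ + (-3) with roots 1 and -3.
Eigenvectors give P = [[2, 7], [1, 3]] with P⁻¹ = [[-3, 7], [1, -2]], and M = P·diag(1, -3)·P⁻¹.
Then M⁷ = P·diag(1, -2187)·P⁻¹ = [[2, -15309], [1, -6561]] · [[-3, 7], [1, -2]] = [[-15315, 30632], [-6564, 13129]].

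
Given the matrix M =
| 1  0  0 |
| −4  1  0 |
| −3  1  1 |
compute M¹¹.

M = I + N where N = [[0, 0, 0], [−4, 0, 0], [−3, 1, 0]] is strictly lower-triangular, so N³ = 0.
(I + N)¹¹ = I + 11·N + 55·N² = [[1, 0, 0], [−44, 1, 0], [−253, 11, 1]].

[[1, 0, 0], [−44, 1, 0], [−253, 11, 1]]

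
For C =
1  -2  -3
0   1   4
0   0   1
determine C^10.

C = I + N where N = [[0, -2, -3], [0, 0, 4], [0, 0, 0]] is strictly upper-triangular, so N^3 = 0.
(I + N)^10 = I + 10·N + 45·N^2 = [[1, -20, -390], [0, 1, 40], [0, 0, 1]].

[[1, -20, -390], [0, 1, 40], [0, 0, 1]]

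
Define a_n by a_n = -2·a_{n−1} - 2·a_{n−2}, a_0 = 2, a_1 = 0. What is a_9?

0

With companion matrix Q = [[-2, -2], [1, 0]], [a_n, a_{n−1}]ᵀ = Q·[a_{n−1}, a_{n−2}]ᵀ, so [a_9, a_8]ᵀ = Q⁸·[a_1, a_0]ᵀ.
Q⁸ = [[16, 0], [0, 16]], giving [a_9, a_8]ᵀ = [[0], [32]].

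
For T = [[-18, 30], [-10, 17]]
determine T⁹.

tr T = -1 and det T = -6, so the characteristic polynomial is λ² − (-1)λ + (-6) with roots 2 and -3.
Eigenvectors give P = [[-3, 2], [-2, 1]] with P⁻¹ = [[1, -2], [2, -3]], and T = P·diag(2, -3)·P⁻¹.
Then T⁹ = P·diag(512, -19683)·P⁻¹ = [[-1536, -39366], [-1024, -19683]] · [[1, -2], [2, -3]] = [[-80268, 121170], [-40390, 61097]].

[[-80268, 121170], [-40390, 61097]]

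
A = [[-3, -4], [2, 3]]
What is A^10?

A² = I (check: tr A = 0 and det A = -1), so A^10 = I since 10 is even.

[[1, 0], [0, 1]]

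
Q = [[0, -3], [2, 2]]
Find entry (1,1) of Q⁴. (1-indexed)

Q² = [[-6, -6], [4, -2]]
Q³ = [[-12, 6], [-4, -16]]
Q⁴ = [[12, 48], [-32, -20]]

12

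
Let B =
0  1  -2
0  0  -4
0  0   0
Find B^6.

B is strictly triangular, hence nilpotent: B^3 = 0, so B^6 = 0.

[[0, 0, 0], [0, 0, 0], [0, 0, 0]]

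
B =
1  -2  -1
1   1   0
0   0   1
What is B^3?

B^2 = [[-1, -4, -2], [2, -1, -1], [0, 0, 1]]
B^3 = [[-5, -2, -1], [1, -5, -3], [0, 0, 1]]

[[-5, -2, -1], [1, -5, -3], [0, 0, 1]]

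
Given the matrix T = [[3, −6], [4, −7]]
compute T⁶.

tr T = −4 and det T = 3, so the characteristic polynomial is λ² − (−4)λ + (3) with roots −1 and −3.
Eigenvectors give P = [[3, 1], [2, 1]] with P⁻¹ = [[1, −1], [−2, 3]], and T = P·diag(−1, −3)·P⁻¹.
Then T⁶ = P·diag(1, 729)·P⁻¹ = [[3, 729], [2, 729]] · [[1, −1], [−2, 3]] = [[−1455, 2184], [−1456, 2185]].

[[−1455, 2184], [−1456, 2185]]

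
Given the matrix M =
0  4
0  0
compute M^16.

M is strictly triangular, hence nilpotent: M^2 = 0, so M^16 = 0.

[[0, 0], [0, 0]]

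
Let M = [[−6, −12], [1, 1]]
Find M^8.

tr M = −5 and det M = 6, so the characteristic polynomial is λ² − (−5)λ + (6) with roots −3 and −2.
Eigenvectors give P = [[4, −3], [−1, 1]] with P⁻¹ = [[1, 3], [1, 4]], and M = P·diag(−3, −2)·P⁻¹.
Then M^8 = P·diag(6561, 256)·P⁻¹ = [[26244, −768], [−6561, 256]] · [[1, 3], [1, 4]] = [[25476, 75660], [−6305, −18659]].

[[25476, 75660], [−6305, −18659]]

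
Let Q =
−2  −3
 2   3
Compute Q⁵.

Q² = Q (a projection; rank 1, trace 1), so Q⁵ = Q.

[[−2, −3], [2, 3]]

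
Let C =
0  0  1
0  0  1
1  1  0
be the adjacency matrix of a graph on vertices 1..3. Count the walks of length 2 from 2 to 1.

The number of length-2 walks from vertex 2 to vertex 1 is entry (2,1) of C^2, where C is the adjacency matrix.
C^2 = [[1, 1, 0], [1, 1, 0], [0, 0, 2]]

1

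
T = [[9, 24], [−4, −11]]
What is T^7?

[[4377, 13128], [−2188, −6563]]

tr T = −2 and det T = −3, so the characteristic polynomial is λ² − (−2)λ + (−3) with roots −3 and 1.
Eigenvectors give P = [[−2, 3], [1, −1]] with P⁻¹ = [[1, 3], [1, 2]], and T = P·diag(−3, 1)·P⁻¹.
Then T^7 = P·diag(−2187, 1)·P⁻¹ = [[4374, 3], [−2187, −1]] · [[1, 3], [1, 2]] = [[4377, 13128], [−2188, −6563]].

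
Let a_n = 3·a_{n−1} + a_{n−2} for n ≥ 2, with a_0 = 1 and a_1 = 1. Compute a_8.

5116

With companion matrix A = [[3, 1], [1, 0]], [a_n, a_{n−1}]ᵀ = A·[a_{n−1}, a_{n−2}]ᵀ, so [a_8, a_7]ᵀ = A^7·[a_1, a_0]ᵀ.
A^7 = [[3927, 1189], [1189, 360]], giving [a_8, a_7]ᵀ = [[5116], [1549]].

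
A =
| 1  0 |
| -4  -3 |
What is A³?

tr A = -2 and det A = -3, so the characteristic polynomial is λ² − (-2)λ + (-3) with roots -3 and 1.
Eigenvectors give P = [[0, -1], [1, 1]] with P⁻¹ = [[1, 1], [-1, 0]], and A = P·diag(-3, 1)·P⁻¹.
Then A³ = P·diag(-27, 1)·P⁻¹ = [[0, -1], [-27, 1]] · [[1, 1], [-1, 0]] = [[1, 0], [-28, -27]].

[[1, 0], [-28, -27]]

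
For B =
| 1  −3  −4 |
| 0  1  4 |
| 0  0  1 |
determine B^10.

[[1, −30, −580], [0, 1, 40], [0, 0, 1]]

B = I + N where N = [[0, −3, −4], [0, 0, 4], [0, 0, 0]] is strictly upper-triangular, so N^3 = 0.
(I + N)^10 = I + 10·N + 45·N^2 = [[1, −30, −580], [0, 1, 40], [0, 0, 1]].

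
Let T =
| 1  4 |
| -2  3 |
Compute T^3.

T^2 = [[-7, 16], [-8, 1]]
T^3 = [[-39, 20], [-10, -29]]

[[-39, 20], [-10, -29]]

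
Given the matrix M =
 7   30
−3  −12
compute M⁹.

[[172027, 575130], [−57513, −192222]]

tr M = −5 and det M = 6, so the characteristic polynomial is λ² − (−5)λ + (6) with roots −3 and −2.
Eigenvectors give P = [[−3, 10], [1, −3]] with P⁻¹ = [[3, 10], [1, 3]], and M = P·diag(−3, −2)·P⁻¹.
Then M⁹ = P·diag(−19683, −512)·P⁻¹ = [[59049, −5120], [−19683, 1536]] · [[3, 10], [1, 3]] = [[172027, 575130], [−57513, −192222]].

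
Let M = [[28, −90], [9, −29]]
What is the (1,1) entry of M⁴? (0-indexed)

tr M = −1 and det M = −2, so the characteristic polynomial is λ² − (−1)λ + (−2) with roots 1 and −2.
Eigenvectors give P = [[10, 3], [3, 1]] with P⁻¹ = [[1, −3], [−3, 10]], and M = P·diag(1, −2)·P⁻¹.
Then M⁴ = P·diag(1, 16)·P⁻¹ = [[10, 48], [3, 16]] · [[1, −3], [−3, 10]] = [[−134, 450], [−45, 151]].

151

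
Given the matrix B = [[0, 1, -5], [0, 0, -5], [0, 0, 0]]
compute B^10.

B is strictly triangular, hence nilpotent: B^3 = 0, so B^10 = 0.

[[0, 0, 0], [0, 0, 0], [0, 0, 0]]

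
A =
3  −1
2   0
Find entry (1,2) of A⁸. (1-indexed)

tr A = 3 and det A = 2, so the characteristic polynomial is λ² − (3)λ + (2) with roots 2 and 1.
Eigenvectors give P = [[−1, 1], [−1, 2]] with P⁻¹ = [[−2, 1], [−1, 1]], and A = P·diag(2, 1)·P⁻¹.
Then A⁸ = P·diag(256, 1)·P⁻¹ = [[−256, 1], [−256, 2]] · [[−2, 1], [−1, 1]] = [[511, −255], [510, −254]].

−255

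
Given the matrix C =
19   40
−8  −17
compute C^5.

tr C = 2 and det C = −3, so the characteristic polynomial is λ² − (2)λ + (−3) with roots −1 and 3.
Eigenvectors give P = [[−2, 5], [1, −2]] with P⁻¹ = [[2, 5], [1, 2]], and C = P·diag(−1, 3)·P⁻¹.
Then C^5 = P·diag(−1, 243)·P⁻¹ = [[2, 1215], [−1, −486]] · [[2, 5], [1, 2]] = [[1219, 2440], [−488, −977]].

[[1219, 2440], [−488, −977]]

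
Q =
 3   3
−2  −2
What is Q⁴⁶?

[[3, 3], [−2, −2]]

Q² = Q (a projection; rank 1, trace 1), so Q⁴⁶ = Q.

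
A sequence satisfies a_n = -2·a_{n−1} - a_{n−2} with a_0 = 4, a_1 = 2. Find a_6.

-32

With companion matrix C = [[-2, -1], [1, 0]], [a_n, a_{n−1}]ᵀ = C·[a_{n−1}, a_{n−2}]ᵀ, so [a_6, a_5]ᵀ = C⁵·[a_1, a_0]ᵀ.
C⁵ = [[-6, -5], [5, 4]], giving [a_6, a_5]ᵀ = [[-32], [26]].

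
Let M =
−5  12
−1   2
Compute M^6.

[[253, −756], [63, −188]]

tr M = −3 and det M = 2, so the characteristic polynomial is λ² − (−3)λ + (2) with roots −1 and −2.
Eigenvectors give P = [[3, 4], [1, 1]] with P⁻¹ = [[−1, 4], [1, −3]], and M = P·diag(−1, −2)·P⁻¹.
Then M^6 = P·diag(1, 64)·P⁻¹ = [[3, 256], [1, 64]] · [[−1, 4], [1, −3]] = [[253, −756], [63, −188]].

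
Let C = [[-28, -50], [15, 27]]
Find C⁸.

tr C = -1 and det C = -6, so the characteristic polynomial is λ² − (-1)λ + (-6) with roots 2 and -3.
Eigenvectors give P = [[-5, 2], [3, -1]] with P⁻¹ = [[1, 2], [3, 5]], and C = P·diag(2, -3)·P⁻¹.
Then C⁸ = P·diag(256, 6561)·P⁻¹ = [[-1280, 13122], [768, -6561]] · [[1, 2], [3, 5]] = [[38086, 63050], [-18915, -31269]].

[[38086, 63050], [-18915, -31269]]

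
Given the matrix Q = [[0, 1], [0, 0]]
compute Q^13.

[[0, 0], [0, 0]]

Q is strictly triangular, hence nilpotent: Q^2 = 0, so Q^13 = 0.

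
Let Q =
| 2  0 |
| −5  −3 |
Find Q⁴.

[[16, 0], [65, 81]]

tr Q = −1 and det Q = −6, so the characteristic polynomial is λ² − (−1)λ + (−6) with roots −3 and 2.
Eigenvectors give P = [[0, −1], [1, 1]] with P⁻¹ = [[1, 1], [−1, 0]], and Q = P·diag(−3, 2)·P⁻¹.
Then Q⁴ = P·diag(81, 16)·P⁻¹ = [[0, −16], [81, 16]] · [[1, 1], [−1, 0]] = [[16, 0], [65, 81]].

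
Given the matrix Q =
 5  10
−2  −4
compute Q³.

Q² = Q (a projection; rank 1, trace 1), so Q³ = Q.

[[5, 10], [−2, −4]]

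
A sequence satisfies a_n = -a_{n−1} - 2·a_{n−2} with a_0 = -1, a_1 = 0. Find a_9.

6

With companion matrix M = [[-1, -2], [1, 0]], [a_n, a_{n−1}]ᵀ = M·[a_{n−1}, a_{n−2}]ᵀ, so [a_9, a_8]ᵀ = M⁸·[a_1, a_0]ᵀ.
M⁸ = [[-17, -6], [3, -14]], giving [a_9, a_8]ᵀ = [[6], [14]].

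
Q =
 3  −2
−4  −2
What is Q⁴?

Q² = [[17, −2], [−4, 12]]
Q³ = [[59, −30], [−60, −16]]
Q⁴ = [[297, −58], [−116, 152]]

[[297, −58], [−116, 152]]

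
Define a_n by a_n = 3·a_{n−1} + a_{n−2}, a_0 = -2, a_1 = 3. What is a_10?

With companion matrix Q = [[3, 1], [1, 0]], [a_n, a_{n−1}]ᵀ = Q·[a_{n−1}, a_{n−2}]ᵀ, so [a_10, a_9]ᵀ = Q^9·[a_1, a_0]ᵀ.
Q^9 = [[42837, 12970], [12970, 3927]], giving [a_10, a_9]ᵀ = [[102571], [31056]].

102571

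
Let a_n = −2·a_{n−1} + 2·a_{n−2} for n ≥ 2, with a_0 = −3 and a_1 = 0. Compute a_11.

40128

With companion matrix B = [[−2, 2], [1, 0]], [a_n, a_{n−1}]ᵀ = B·[a_{n−1}, a_{n−2}]ᵀ, so [a_11, a_10]ᵀ = B^10·[a_1, a_0]ᵀ.
B^10 = [[18272, −13376], [−6688, 4896]], giving [a_11, a_10]ᵀ = [[40128], [−14688]].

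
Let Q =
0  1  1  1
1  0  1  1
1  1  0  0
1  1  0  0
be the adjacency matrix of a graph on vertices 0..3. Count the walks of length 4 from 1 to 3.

9

The number of length-4 walks from vertex 1 to vertex 3 is entry (1,3) of Q^4, where Q is the adjacency matrix.
Q^2 = [[3, 2, 1, 1], [2, 3, 1, 1], [1, 1, 2, 2], [1, 1, 2, 2]]
Q^3 = [[4, 5, 5, 5], [5, 4, 5, 5], [5, 5, 2, 2], [5, 5, 2, 2]]
Q^4 = [[15, 14, 9, 9], [14, 15, 9, 9], [9, 9, 10, 10], [9, 9, 10, 10]]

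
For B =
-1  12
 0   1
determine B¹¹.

B² = I (check: tr B = 0 and det B = -1), so B¹¹ = B since 11 is odd.

[[-1, 12], [0, 1]]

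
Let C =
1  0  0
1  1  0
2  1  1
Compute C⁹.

[[1, 0, 0], [9, 1, 0], [54, 9, 1]]

C = I + N where N = [[0, 0, 0], [1, 0, 0], [2, 1, 0]] is strictly lower-triangular, so N³ = 0.
(I + N)⁹ = I + 9·N + 36·N² = [[1, 0, 0], [9, 1, 0], [54, 9, 1]].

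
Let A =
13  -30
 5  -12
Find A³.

tr A = 1 and det A = -6, so the characteristic polynomial is λ² − (1)λ + (-6) with roots 3 and -2.
Eigenvectors give P = [[3, 2], [1, 1]] with P⁻¹ = [[1, -2], [-1, 3]], and A = P·diag(3, -2)·P⁻¹.
Then A³ = P·diag(27, -8)·P⁻¹ = [[81, -16], [27, -8]] · [[1, -2], [-1, 3]] = [[97, -210], [35, -78]].

[[97, -210], [35, -78]]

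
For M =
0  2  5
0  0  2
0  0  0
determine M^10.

M is strictly triangular, hence nilpotent: M^3 = 0, so M^10 = 0.

[[0, 0, 0], [0, 0, 0], [0, 0, 0]]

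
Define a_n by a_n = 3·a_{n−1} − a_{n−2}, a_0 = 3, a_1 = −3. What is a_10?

−28047

With companion matrix M = [[3, −1], [1, 0]], [a_n, a_{n−1}]ᵀ = M·[a_{n−1}, a_{n−2}]ᵀ, so [a_10, a_9]ᵀ = M⁹·[a_1, a_0]ᵀ.
M⁹ = [[6765, −2584], [2584, −987]], giving [a_10, a_9]ᵀ = [[−28047], [−10713]].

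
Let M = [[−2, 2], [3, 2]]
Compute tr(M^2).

20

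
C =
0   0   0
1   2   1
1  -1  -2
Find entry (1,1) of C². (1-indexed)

0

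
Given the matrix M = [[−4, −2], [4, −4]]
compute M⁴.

[[−448, 256], [−512, −448]]

M² = [[8, 16], [−32, 8]]
M³ = [[32, −80], [160, 32]]
M⁴ = [[−448, 256], [−512, −448]]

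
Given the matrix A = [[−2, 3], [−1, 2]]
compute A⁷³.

[[−2, 3], [−1, 2]]

A² = I (check: tr A = 0 and det A = −1), so A⁷³ = A since 73 is odd.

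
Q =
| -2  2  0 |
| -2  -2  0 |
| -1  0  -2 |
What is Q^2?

[[0, -8, 0], [8, 0, 0], [4, -2, 4]]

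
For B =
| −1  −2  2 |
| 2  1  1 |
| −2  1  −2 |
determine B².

[[−7, 2, −8], [−2, −2, 3], [8, 3, 1]]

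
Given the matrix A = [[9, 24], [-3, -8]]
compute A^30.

A² = A (a projection; rank 1, trace 1), so A^30 = A.

[[9, 24], [-3, -8]]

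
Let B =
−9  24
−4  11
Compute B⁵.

[[−489, 1464], [−244, 731]]

tr B = 2 and det B = −3, so the characteristic polynomial is λ² − (2)λ + (−3) with roots −1 and 3.
Eigenvectors give P = [[−3, −2], [−1, −1]] with P⁻¹ = [[−1, 2], [1, −3]], and B = P·diag(−1, 3)·P⁻¹.
Then B⁵ = P·diag(−1, 243)·P⁻¹ = [[3, −486], [1, −243]] · [[−1, 2], [1, −3]] = [[−489, 1464], [−244, 731]].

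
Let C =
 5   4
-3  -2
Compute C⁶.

tr C = 3 and det C = 2, so the characteristic polynomial is λ² − (3)λ + (2) with roots 1 and 2.
Eigenvectors give P = [[1, 4], [-1, -3]] with P⁻¹ = [[-3, -4], [1, 1]], and C = P·diag(1, 2)·P⁻¹.
Then C⁶ = P·diag(1, 64)·P⁻¹ = [[1, 256], [-1, -192]] · [[-3, -4], [1, 1]] = [[253, 252], [-189, -188]].

[[253, 252], [-189, -188]]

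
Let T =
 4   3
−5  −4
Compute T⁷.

T² = I (check: tr T = 0 and det T = −1), so T⁷ = T since 7 is odd.

[[4, 3], [−5, −4]]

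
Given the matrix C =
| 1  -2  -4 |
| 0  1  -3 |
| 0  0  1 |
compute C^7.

C = I + N where N = [[0, -2, -4], [0, 0, -3], [0, 0, 0]] is strictly upper-triangular, so N^3 = 0.
(I + N)^7 = I + 7·N + 21·N^2 = [[1, -14, 98], [0, 1, -21], [0, 0, 1]].

[[1, -14, 98], [0, 1, -21], [0, 0, 1]]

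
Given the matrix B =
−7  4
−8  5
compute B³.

[[−55, 28], [−56, 29]]

tr B = −2 and det B = −3, so the characteristic polynomial is λ² − (−2)λ + (−3) with roots −3 and 1.
Eigenvectors give P = [[1, −1], [1, −2]] with P⁻¹ = [[2, −1], [1, −1]], and B = P·diag(−3, 1)·P⁻¹.
Then B³ = P·diag(−27, 1)·P⁻¹ = [[−27, −1], [−27, −2]] · [[2, −1], [1, −1]] = [[−55, 28], [−56, 29]].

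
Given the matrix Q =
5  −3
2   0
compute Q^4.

[[211, −195], [130, −114]]

tr Q = 5 and det Q = 6, so the characteristic polynomial is λ² − (5)λ + (6) with roots 2 and 3.
Eigenvectors give P = [[1, 3], [1, 2]] with P⁻¹ = [[−2, 3], [1, −1]], and Q = P·diag(2, 3)·P⁻¹.
Then Q^4 = P·diag(16, 81)·P⁻¹ = [[16, 243], [16, 162]] · [[−2, 3], [1, −1]] = [[211, −195], [130, −114]].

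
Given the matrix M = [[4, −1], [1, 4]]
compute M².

[[15, −8], [8, 15]]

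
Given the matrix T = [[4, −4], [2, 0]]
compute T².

[[8, −16], [8, −8]]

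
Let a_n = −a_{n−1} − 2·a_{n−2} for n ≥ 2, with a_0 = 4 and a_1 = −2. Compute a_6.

With companion matrix Q = [[−1, −2], [1, 0]], [a_n, a_{n−1}]ᵀ = Q·[a_{n−1}, a_{n−2}]ᵀ, so [a_6, a_5]ᵀ = Q⁵·[a_1, a_0]ᵀ.
Q⁵ = [[−5, 2], [−1, −6]], giving [a_6, a_5]ᵀ = [[18], [−22]].

18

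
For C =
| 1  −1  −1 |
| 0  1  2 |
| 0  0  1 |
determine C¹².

C = I + N where N = [[0, −1, −1], [0, 0, 2], [0, 0, 0]] is strictly upper-triangular, so N³ = 0.
(I + N)¹² = I + 12·N + 66·N² = [[1, −12, −144], [0, 1, 24], [0, 0, 1]].

[[1, −12, −144], [0, 1, 24], [0, 0, 1]]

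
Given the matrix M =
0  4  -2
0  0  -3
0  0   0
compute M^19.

[[0, 0, 0], [0, 0, 0], [0, 0, 0]]

M is strictly triangular, hence nilpotent: M^3 = 0, so M^19 = 0.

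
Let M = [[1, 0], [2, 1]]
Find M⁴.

[[1, 0], [8, 1]]

M = I + N where N = [[0, 0], [2, 0]] is strictly lower-triangular, so N² = 0.
(I + N)⁴ = I + 4·N = [[1, 0], [8, 1]].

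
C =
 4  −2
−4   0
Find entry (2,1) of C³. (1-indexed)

−96

C² = [[24, −8], [−16, 8]]
C³ = [[128, −48], [−96, 32]]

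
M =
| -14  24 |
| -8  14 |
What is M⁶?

[[64, 0], [0, 64]]

tr M = 0 and det M = -4, so the characteristic polynomial is λ² − (0)λ + (-4) with roots 2 and -2.
Eigenvectors give P = [[-3, 2], [-2, 1]] with P⁻¹ = [[1, -2], [2, -3]], and M = P·diag(2, -2)·P⁻¹.
Then M⁶ = P·diag(64, 64)·P⁻¹ = [[-192, 128], [-128, 64]] · [[1, -2], [2, -3]] = [[64, 0], [0, 64]].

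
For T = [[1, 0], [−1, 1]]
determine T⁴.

T = I + N where N = [[0, 0], [−1, 0]] is strictly lower-triangular, so N² = 0.
(I + N)⁴ = I + 4·N = [[1, 0], [−4, 1]].

[[1, 0], [−4, 1]]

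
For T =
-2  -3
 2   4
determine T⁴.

[[-20, -48], [32, 76]]

T² = [[-2, -6], [4, 10]]
T³ = [[-8, -18], [12, 28]]
T⁴ = [[-20, -48], [32, 76]]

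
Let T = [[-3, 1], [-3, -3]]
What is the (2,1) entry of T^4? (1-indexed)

216

T^2 = [[6, -6], [18, 6]]
T^3 = [[0, 24], [-72, 0]]
T^4 = [[-72, -72], [216, -72]]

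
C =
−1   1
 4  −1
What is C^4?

C^2 = [[5, −2], [−8, 5]]
C^3 = [[−13, 7], [28, −13]]
C^4 = [[41, −20], [−80, 41]]

[[41, −20], [−80, 41]]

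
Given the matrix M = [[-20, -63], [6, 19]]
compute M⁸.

tr M = -1 and det M = -2, so the characteristic polynomial is λ² − (-1)λ + (-2) with roots 1 and -2.
Eigenvectors give P = [[-3, -7], [1, 2]] with P⁻¹ = [[2, 7], [-1, -3]], and M = P·diag(1, -2)·P⁻¹.
Then M⁸ = P·diag(1, 256)·P⁻¹ = [[-3, -1792], [1, 512]] · [[2, 7], [-1, -3]] = [[1786, 5355], [-510, -1529]].

[[1786, 5355], [-510, -1529]]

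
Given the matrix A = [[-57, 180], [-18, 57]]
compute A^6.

tr A = 0 and det A = -9, so the characteristic polynomial is λ² − (0)λ + (-9) with roots -3 and 3.
Eigenvectors give P = [[-10, -3], [-3, -1]] with P⁻¹ = [[-1, 3], [3, -10]], and A = P·diag(-3, 3)·P⁻¹.
Then A^6 = P·diag(729, 729)·P⁻¹ = [[-7290, -2187], [-2187, -729]] · [[-1, 3], [3, -10]] = [[729, 0], [0, 729]].

[[729, 0], [0, 729]]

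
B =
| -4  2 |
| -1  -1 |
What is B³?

tr B = -5 and det B = 6, so the characteristic polynomial is λ² − (-5)λ + (6) with roots -3 and -2.
Eigenvectors give P = [[2, -1], [1, -1]] with P⁻¹ = [[1, -1], [1, -2]], and B = P·diag(-3, -2)·P⁻¹.
Then B³ = P·diag(-27, -8)·P⁻¹ = [[-54, 8], [-27, 8]] · [[1, -1], [1, -2]] = [[-46, 38], [-19, 11]].

[[-46, 38], [-19, 11]]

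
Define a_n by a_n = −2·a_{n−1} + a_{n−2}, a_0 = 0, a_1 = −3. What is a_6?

With companion matrix C = [[−2, 1], [1, 0]], [a_n, a_{n−1}]ᵀ = C·[a_{n−1}, a_{n−2}]ᵀ, so [a_6, a_5]ᵀ = C^5·[a_1, a_0]ᵀ.
C^5 = [[−70, 29], [29, −12]], giving [a_6, a_5]ᵀ = [[210], [−87]].

210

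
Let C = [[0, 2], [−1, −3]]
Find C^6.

tr C = −3 and det C = 2, so the characteristic polynomial is λ² − (−3)λ + (2) with roots −1 and −2.
Eigenvectors give P = [[−2, −1], [1, 1]] with P⁻¹ = [[−1, −1], [1, 2]], and C = P·diag(−1, −2)·P⁻¹.
Then C^6 = P·diag(1, 64)·P⁻¹ = [[−2, −64], [1, 64]] · [[−1, −1], [1, 2]] = [[−62, −126], [63, 127]].

[[−62, −126], [63, 127]]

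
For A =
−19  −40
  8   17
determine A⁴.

tr A = −2 and det A = −3, so the characteristic polynomial is λ² − (−2)λ + (−3) with roots 1 and −3.
Eigenvectors give P = [[−2, 5], [1, −2]] with P⁻¹ = [[2, 5], [1, 2]], and A = P·diag(1, −3)·P⁻¹.
Then A⁴ = P·diag(1, 81)·P⁻¹ = [[−2, 405], [1, −162]] · [[2, 5], [1, 2]] = [[401, 800], [−160, −319]].

[[401, 800], [−160, −319]]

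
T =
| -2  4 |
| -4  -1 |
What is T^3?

[[72, -36], [36, 63]]

T^2 = [[-12, -12], [12, -15]]
T^3 = [[72, -36], [36, 63]]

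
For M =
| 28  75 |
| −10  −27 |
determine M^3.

tr M = 1 and det M = −6, so the characteristic polynomial is λ² − (1)λ + (−6) with roots 3 and −2.
Eigenvectors give P = [[−3, −5], [1, 2]] with P⁻¹ = [[−2, −5], [1, 3]], and M = P·diag(3, −2)·P⁻¹.
Then M^3 = P·diag(27, −8)·P⁻¹ = [[−81, 40], [27, −16]] · [[−2, −5], [1, 3]] = [[202, 525], [−70, −183]].

[[202, 525], [−70, −183]]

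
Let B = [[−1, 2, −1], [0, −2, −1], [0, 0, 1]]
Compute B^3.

[[−1, 14, 3], [0, −8, −3], [0, 0, 1]]

B^2 = [[1, −6, −2], [0, 4, 1], [0, 0, 1]]
B^3 = [[−1, 14, 3], [0, −8, −3], [0, 0, 1]]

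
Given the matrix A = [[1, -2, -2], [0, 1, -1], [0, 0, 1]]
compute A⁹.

[[1, -18, 54], [0, 1, -9], [0, 0, 1]]

A = I + N where N = [[0, -2, -2], [0, 0, -1], [0, 0, 0]] is strictly upper-triangular, so N³ = 0.
(I + N)⁹ = I + 9·N + 36·N² = [[1, -18, 54], [0, 1, -9], [0, 0, 1]].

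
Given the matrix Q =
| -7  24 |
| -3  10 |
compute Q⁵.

[[-247, 744], [-93, 280]]

tr Q = 3 and det Q = 2, so the characteristic polynomial is λ² − (3)λ + (2) with roots 2 and 1.
Eigenvectors give P = [[-8, 3], [-3, 1]] with P⁻¹ = [[1, -3], [3, -8]], and Q = P·diag(2, 1)·P⁻¹.
Then Q⁵ = P·diag(32, 1)·P⁻¹ = [[-256, 3], [-96, 1]] · [[1, -3], [3, -8]] = [[-247, 744], [-93, 280]].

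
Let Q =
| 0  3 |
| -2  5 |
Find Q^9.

[[-37830, 57513], [-38342, 58025]]

tr Q = 5 and det Q = 6, so the characteristic polynomial is λ² − (5)λ + (6) with roots 3 and 2.
Eigenvectors give P = [[1, 3], [1, 2]] with P⁻¹ = [[-2, 3], [1, -1]], and Q = P·diag(3, 2)·P⁻¹.
Then Q^9 = P·diag(19683, 512)·P⁻¹ = [[19683, 1536], [19683, 1024]] · [[-2, 3], [1, -1]] = [[-37830, 57513], [-38342, 58025]].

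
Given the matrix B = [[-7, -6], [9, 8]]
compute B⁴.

tr B = 1 and det B = -2, so the characteristic polynomial is λ² − (1)λ + (-2) with roots -1 and 2.
Eigenvectors give P = [[-1, -2], [1, 3]] with P⁻¹ = [[-3, -2], [1, 1]], and B = P·diag(-1, 2)·P⁻¹.
Then B⁴ = P·diag(1, 16)·P⁻¹ = [[-1, -32], [1, 48]] · [[-3, -2], [1, 1]] = [[-29, -30], [45, 46]].

[[-29, -30], [45, 46]]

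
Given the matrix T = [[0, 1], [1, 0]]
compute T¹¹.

[[0, 1], [1, 0]]

T² = I (check: tr T = 0 and det T = -1), so T¹¹ = T since 11 is odd.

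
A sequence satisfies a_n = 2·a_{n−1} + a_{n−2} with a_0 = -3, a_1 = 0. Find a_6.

With companion matrix T = [[2, 1], [1, 0]], [a_n, a_{n−1}]ᵀ = T·[a_{n−1}, a_{n−2}]ᵀ, so [a_6, a_5]ᵀ = T⁵·[a_1, a_0]ᵀ.
T⁵ = [[70, 29], [29, 12]], giving [a_6, a_5]ᵀ = [[-87], [-36]].

-87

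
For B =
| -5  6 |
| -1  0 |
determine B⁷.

[[-6305, 12354], [-2059, 3990]]

tr B = -5 and det B = 6, so the characteristic polynomial is λ² − (-5)λ + (6) with roots -2 and -3.
Eigenvectors give P = [[-2, 3], [-1, 1]] with P⁻¹ = [[1, -3], [1, -2]], and B = P·diag(-2, -3)·P⁻¹.
Then B⁷ = P·diag(-128, -2187)·P⁻¹ = [[256, -6561], [128, -2187]] · [[1, -3], [1, -2]] = [[-6305, 12354], [-2059, 3990]].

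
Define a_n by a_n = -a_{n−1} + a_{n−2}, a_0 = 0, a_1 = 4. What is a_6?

With companion matrix A = [[-1, 1], [1, 0]], [a_n, a_{n−1}]ᵀ = A·[a_{n−1}, a_{n−2}]ᵀ, so [a_6, a_5]ᵀ = A^5·[a_1, a_0]ᵀ.
A^5 = [[-8, 5], [5, -3]], giving [a_6, a_5]ᵀ = [[-32], [20]].

-32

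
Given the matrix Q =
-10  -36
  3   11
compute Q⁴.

tr Q = 1 and det Q = -2, so the characteristic polynomial is λ² − (1)λ + (-2) with roots -1 and 2.
Eigenvectors give P = [[4, -3], [-1, 1]] with P⁻¹ = [[1, 3], [1, 4]], and Q = P·diag(-1, 2)·P⁻¹.
Then Q⁴ = P·diag(1, 16)·P⁻¹ = [[4, -48], [-1, 16]] · [[1, 3], [1, 4]] = [[-44, -180], [15, 61]].

[[-44, -180], [15, 61]]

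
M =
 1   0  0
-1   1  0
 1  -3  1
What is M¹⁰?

[[1, 0, 0], [-10, 1, 0], [145, -30, 1]]

M = I + N where N = [[0, 0, 0], [-1, 0, 0], [1, -3, 0]] is strictly lower-triangular, so N³ = 0.
(I + N)¹⁰ = I + 10·N + 45·N² = [[1, 0, 0], [-10, 1, 0], [145, -30, 1]].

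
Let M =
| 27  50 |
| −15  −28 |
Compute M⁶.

tr M = −1 and det M = −6, so the characteristic polynomial is λ² − (−1)λ + (−6) with roots 2 and −3.
Eigenvectors give P = [[−2, −5], [1, 3]] with P⁻¹ = [[−3, −5], [1, 2]], and M = P·diag(2, −3)·P⁻¹.
Then M⁶ = P·diag(64, 729)·P⁻¹ = [[−128, −3645], [64, 2187]] · [[−3, −5], [1, 2]] = [[−3261, −6650], [1995, 4054]].

[[−3261, −6650], [1995, 4054]]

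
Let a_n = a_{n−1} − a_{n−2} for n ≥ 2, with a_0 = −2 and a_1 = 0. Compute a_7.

With companion matrix C = [[1, −1], [1, 0]], [a_n, a_{n−1}]ᵀ = C·[a_{n−1}, a_{n−2}]ᵀ, so [a_7, a_6]ᵀ = C⁶·[a_1, a_0]ᵀ.
C⁶ = [[1, 0], [0, 1]], giving [a_7, a_6]ᵀ = [[0], [−2]].

0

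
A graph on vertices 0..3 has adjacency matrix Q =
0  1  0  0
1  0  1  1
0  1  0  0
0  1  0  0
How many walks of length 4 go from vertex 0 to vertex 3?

The number of length-4 walks from vertex 0 to vertex 3 is entry (0,3) of Q⁴, where Q is the adjacency matrix.
Q² = [[1, 0, 1, 1], [0, 3, 0, 0], [1, 0, 1, 1], [1, 0, 1, 1]]
Q³ = [[0, 3, 0, 0], [3, 0, 3, 3], [0, 3, 0, 0], [0, 3, 0, 0]]
Q⁴ = [[3, 0, 3, 3], [0, 9, 0, 0], [3, 0, 3, 3], [3, 0, 3, 3]]

3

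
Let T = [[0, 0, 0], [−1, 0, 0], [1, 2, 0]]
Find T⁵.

T is strictly triangular, hence nilpotent: T³ = 0, so T⁵ = 0.

[[0, 0, 0], [0, 0, 0], [0, 0, 0]]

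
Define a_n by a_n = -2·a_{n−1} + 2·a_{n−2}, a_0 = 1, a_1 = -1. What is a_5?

With companion matrix B = [[-2, 2], [1, 0]], [a_n, a_{n−1}]ᵀ = B·[a_{n−1}, a_{n−2}]ᵀ, so [a_5, a_4]ᵀ = B^4·[a_1, a_0]ᵀ.
B^4 = [[44, -32], [-16, 12]], giving [a_5, a_4]ᵀ = [[-76], [28]].

-76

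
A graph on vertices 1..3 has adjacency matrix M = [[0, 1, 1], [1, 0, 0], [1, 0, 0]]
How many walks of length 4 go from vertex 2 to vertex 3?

2

The number of length-4 walks from vertex 2 to vertex 3 is entry (2,3) of M^4, where M is the adjacency matrix.
M^2 = [[2, 0, 0], [0, 1, 1], [0, 1, 1]]
M^3 = [[0, 2, 2], [2, 0, 0], [2, 0, 0]]
M^4 = [[4, 0, 0], [0, 2, 2], [0, 2, 2]]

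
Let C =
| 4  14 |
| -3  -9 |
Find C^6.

[[-3926, -9310], [1995, 4719]]

tr C = -5 and det C = 6, so the characteristic polynomial is λ² − (-5)λ + (6) with roots -2 and -3.
Eigenvectors give P = [[-7, 2], [3, -1]] with P⁻¹ = [[-1, -2], [-3, -7]], and C = P·diag(-2, -3)·P⁻¹.
Then C^6 = P·diag(64, 729)·P⁻¹ = [[-448, 1458], [192, -729]] · [[-1, -2], [-3, -7]] = [[-3926, -9310], [1995, 4719]].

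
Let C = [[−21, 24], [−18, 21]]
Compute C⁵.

tr C = 0 and det C = −9, so the characteristic polynomial is λ² − (0)λ + (−9) with roots −3 and 3.
Eigenvectors give P = [[4, −1], [3, −1]] with P⁻¹ = [[1, −1], [3, −4]], and C = P·diag(−3, 3)·P⁻¹.
Then C⁵ = P·diag(−243, 243)·P⁻¹ = [[−972, −243], [−729, −243]] · [[1, −1], [3, −4]] = [[−1701, 1944], [−1458, 1701]].

[[−1701, 1944], [−1458, 1701]]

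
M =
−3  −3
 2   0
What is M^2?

[[3, 9], [−6, −6]]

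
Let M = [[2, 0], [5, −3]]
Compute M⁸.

[[256, 0], [−6305, 6561]]

tr M = −1 and det M = −6, so the characteristic polynomial is λ² − (−1)λ + (−6) with roots −3 and 2.
Eigenvectors give P = [[0, −1], [−1, −1]] with P⁻¹ = [[1, −1], [−1, 0]], and M = P·diag(−3, 2)·P⁻¹.
Then M⁸ = P·diag(6561, 256)·P⁻¹ = [[0, −256], [−6561, −256]] · [[1, −1], [−1, 0]] = [[256, 0], [−6305, 6561]].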